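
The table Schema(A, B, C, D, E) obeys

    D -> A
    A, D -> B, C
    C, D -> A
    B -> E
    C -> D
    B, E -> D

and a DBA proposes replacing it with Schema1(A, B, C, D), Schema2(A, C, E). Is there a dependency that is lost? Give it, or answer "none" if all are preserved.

D → A lies within Schema1.
A, D → B, C lies within Schema1.
C, D → A lies within Schema1.
B → E: restricted closure across fragments reaches E.
C → D lies within Schema1.
B, E → D: restricted closure across fragments reaches D.
Every dependency is enforceable on the fragments, so the decomposition is dependency-preserving.

none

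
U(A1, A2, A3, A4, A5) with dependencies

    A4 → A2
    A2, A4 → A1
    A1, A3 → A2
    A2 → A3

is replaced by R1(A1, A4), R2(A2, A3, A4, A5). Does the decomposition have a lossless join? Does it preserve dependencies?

Lossless test: (A4)⁺ = {A1, A2, A3, A4}, which contains all of one fragment — lossless.
Dependency preservation: the restricted closure of {A1, A3} across the fragments never reaches {A2}, so A1, A3 → A2 cannot be enforced without a join — not preserved.

lossless but not dependency-preserving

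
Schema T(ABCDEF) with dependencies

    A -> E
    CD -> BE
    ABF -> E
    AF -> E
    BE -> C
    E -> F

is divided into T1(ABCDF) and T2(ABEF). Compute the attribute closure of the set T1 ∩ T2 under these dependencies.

T1 ∩ T2 = {ABF}.
A → E applies, adding E
BE → C applies, adding C
Closure: {ABCEF}.

ABCEF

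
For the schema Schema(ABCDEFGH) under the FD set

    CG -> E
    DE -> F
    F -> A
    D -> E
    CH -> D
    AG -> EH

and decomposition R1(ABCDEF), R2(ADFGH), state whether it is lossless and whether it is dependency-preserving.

lossy and not dependency-preserving

Lossless test: (ADF)⁺ = {ADEF}, which is a superkey of neither fragment — lossy.
Dependency preservation: the restricted closure of {CG} across the fragments never reaches {E}, so CG → E cannot be enforced without a join — not preserved.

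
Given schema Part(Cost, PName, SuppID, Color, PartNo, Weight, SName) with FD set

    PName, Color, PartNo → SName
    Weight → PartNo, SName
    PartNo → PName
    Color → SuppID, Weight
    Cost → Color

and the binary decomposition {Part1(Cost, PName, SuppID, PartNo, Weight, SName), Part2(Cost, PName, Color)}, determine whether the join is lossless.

Common attributes: Part1 ∩ Part2 = {Cost, PName}.
Closure of {Cost, PName}: Cost → Color applies, adding Color; Color → SuppID, Weight applies, adding SuppID, Weight; Weight → PartNo, SName applies, adding PartNo, SName. So (Cost, PName)⁺ = {Cost, PName, SuppID, Color, PartNo, Weight, SName}.
This closure contains every attribute of Part1, so Part1 ∩ Part2 → Part1. The join is lossless.

Yes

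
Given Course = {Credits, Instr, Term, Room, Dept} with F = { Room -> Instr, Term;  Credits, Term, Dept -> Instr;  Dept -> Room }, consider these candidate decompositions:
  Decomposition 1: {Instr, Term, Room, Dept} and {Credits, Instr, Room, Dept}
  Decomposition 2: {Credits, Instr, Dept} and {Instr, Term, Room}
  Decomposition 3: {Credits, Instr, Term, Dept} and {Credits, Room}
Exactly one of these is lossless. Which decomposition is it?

Decomposition 1: common = {Instr, Room, Dept}, closure = {Instr, Term, Room, Dept} → lossless.
Decomposition 2: common = {Instr}, closure = {Instr} → lossy.
Decomposition 3: common = {Credits}, closure = {Credits} → lossy.

Decomposition 1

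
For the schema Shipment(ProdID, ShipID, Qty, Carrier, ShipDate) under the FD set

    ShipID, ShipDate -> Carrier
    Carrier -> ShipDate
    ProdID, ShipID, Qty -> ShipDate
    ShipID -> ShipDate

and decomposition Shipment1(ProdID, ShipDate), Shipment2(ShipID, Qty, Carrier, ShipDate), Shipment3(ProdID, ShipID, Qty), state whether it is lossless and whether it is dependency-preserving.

lossless and dependency-preserving

Lossless test (chase): Rows 2 and 3 agree on ShipID; apply ShipID→ShipDate and equate their ShipDate entries. Rows 2 and 3 agree on ShipID, ShipDate; apply ShipID, ShipDate→Carrier and equate their Carrier entries. Row 3 is now all distinguished symbols — the join is lossless.
Dependency preservation: ProdID, ShipID, Qty → ShipDate is not contained in any single fragment, but the restricted closure of its left-hand side across the fragments still reaches the right-hand side; the remaining FDs each lie inside some fragment. All dependencies are preserved.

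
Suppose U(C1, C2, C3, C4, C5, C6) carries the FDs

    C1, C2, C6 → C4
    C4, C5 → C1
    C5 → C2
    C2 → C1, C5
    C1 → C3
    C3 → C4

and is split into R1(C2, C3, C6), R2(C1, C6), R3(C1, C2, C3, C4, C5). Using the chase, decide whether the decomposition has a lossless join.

Yes

Chase test. Columns are C1, C2, C3, C4, C5, C6; row i has aⱼ where attribute j ∈ Ri, else bᵢⱼ.
Initial tableau (one row per fragment):
  row 1: b11 a2 a3 b14 b15 a6
  row 2: a1 b22 b23 b24 b25 a6
  row 3: a1 a2 a3 a4 a5 b36
Rows 1 and 3 agree on C2; apply C2→C1, C5 and equate their C1, C5 entries.
Rows 1 and 2 agree on C1; apply C1→C3 and equate their C3 entries.
Rows 1 and 2 agree on C3; apply C3→C4 and equate their C4 entries.
Rows 1 and 3 agree on C3; apply C3→C4 and equate their C4 entries.
Row 1 is now all distinguished symbols — the join is lossless.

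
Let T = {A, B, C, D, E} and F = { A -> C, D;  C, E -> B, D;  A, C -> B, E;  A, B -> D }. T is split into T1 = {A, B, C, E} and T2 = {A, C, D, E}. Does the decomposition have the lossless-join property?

Yes

Common attributes: T1 ∩ T2 = {A, C, E}.
Closure of {A, C, E}: A → C, D applies, adding D; C, E → B, D applies, adding B. So (A, C, E)⁺ = {A, B, C, D, E}.
This closure contains every attribute of T1, so T1 ∩ T2 → T1. The join is lossless.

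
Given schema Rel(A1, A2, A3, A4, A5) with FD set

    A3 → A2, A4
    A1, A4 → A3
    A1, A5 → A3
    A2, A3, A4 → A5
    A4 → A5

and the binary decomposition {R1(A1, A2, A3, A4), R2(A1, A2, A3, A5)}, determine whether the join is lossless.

Common attributes: R1 ∩ R2 = {A1, A2, A3}.
Closure of {A1, A2, A3}: A3 → A2, A4 applies, adding A4; A2, A3, A4 → A5 applies, adding A5. So (A1, A2, A3)⁺ = {A1, A2, A3, A4, A5}.
This closure contains every attribute of R1, so R1 ∩ R2 → R1. The join is lossless.

Yes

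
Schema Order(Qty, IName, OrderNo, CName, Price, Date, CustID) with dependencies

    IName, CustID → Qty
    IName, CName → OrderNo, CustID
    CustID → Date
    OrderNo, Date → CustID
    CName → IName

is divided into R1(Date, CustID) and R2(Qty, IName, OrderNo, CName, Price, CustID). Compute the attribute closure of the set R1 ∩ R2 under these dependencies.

R1 ∩ R2 = {CustID}.
CustID → Date applies, adding Date
Closure: {Date, CustID}.

Date, CustID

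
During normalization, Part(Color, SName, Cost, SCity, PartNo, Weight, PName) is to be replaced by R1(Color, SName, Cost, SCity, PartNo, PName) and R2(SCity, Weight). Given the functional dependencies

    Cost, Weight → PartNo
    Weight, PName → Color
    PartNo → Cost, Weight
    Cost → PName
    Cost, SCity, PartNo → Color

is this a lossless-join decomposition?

No

Common attributes: R1 ∩ R2 = {SCity}.
No dependency enlarges {SCity}, so (SCity)⁺ = {SCity}.
The closure contains neither all of R1 = {Color, SName, Cost, SCity, PartNo, PName} nor all of R2 = {SCity, Weight}, so the common attributes are not a superkey of either fragment. The join is lossy.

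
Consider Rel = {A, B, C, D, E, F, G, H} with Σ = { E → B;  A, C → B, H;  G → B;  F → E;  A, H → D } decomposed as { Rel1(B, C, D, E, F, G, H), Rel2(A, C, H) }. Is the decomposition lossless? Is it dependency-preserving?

lossy and not dependency-preserving

Lossless test: (C, H)⁺ = {C, H}, which is a superkey of neither fragment — lossy.
Dependency preservation: the restricted closure of {A, C} across the fragments never reaches {B, H}, so A, C → B, H cannot be enforced without a join — not preserved.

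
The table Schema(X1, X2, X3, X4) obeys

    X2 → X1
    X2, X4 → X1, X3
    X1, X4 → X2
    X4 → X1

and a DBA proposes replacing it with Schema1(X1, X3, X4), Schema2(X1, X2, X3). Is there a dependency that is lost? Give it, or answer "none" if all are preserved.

Check X1, X4 → X2: no single fragment contains all of {X1, X2, X4}, and the restricted closure of {X1, X4} across the fragments never reaches {X2}.
X2 → X1 is preserved.
X2, X4 → X1, X3 is preserved.
X4 → X1 is preserved.

X1, X4 → X2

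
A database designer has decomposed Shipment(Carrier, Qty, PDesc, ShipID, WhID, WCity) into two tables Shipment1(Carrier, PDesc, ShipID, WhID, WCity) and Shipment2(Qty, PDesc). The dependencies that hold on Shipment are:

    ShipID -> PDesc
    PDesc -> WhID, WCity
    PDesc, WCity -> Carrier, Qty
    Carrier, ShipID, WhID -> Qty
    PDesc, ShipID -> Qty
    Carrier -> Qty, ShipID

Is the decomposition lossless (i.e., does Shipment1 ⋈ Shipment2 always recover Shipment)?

Common attributes: Shipment1 ∩ Shipment2 = {PDesc}.
Closure of {PDesc}: PDesc → WhID, WCity applies, adding WhID, WCity; PDesc, WCity → Carrier, Qty applies, adding Carrier, Qty; Carrier → Qty, ShipID applies, adding ShipID. So (PDesc)⁺ = {Carrier, Qty, PDesc, ShipID, WhID, WCity}.
This closure contains every attribute of Shipment1, so Shipment1 ∩ Shipment2 → Shipment1. The join is lossless.

Yes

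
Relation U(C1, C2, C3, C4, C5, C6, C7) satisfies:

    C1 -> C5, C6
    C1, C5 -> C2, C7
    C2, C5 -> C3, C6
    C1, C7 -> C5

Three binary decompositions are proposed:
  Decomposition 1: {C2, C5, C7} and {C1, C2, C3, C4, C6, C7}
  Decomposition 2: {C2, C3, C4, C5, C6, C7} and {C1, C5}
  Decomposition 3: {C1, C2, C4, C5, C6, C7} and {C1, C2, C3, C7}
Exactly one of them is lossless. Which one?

Decomposition 1: common = {C2, C7}, closure = {C2, C7} → lossy.
Decomposition 2: common = {C5}, closure = {C5} → lossy.
Decomposition 3: common = {C1, C2, C7}, closure = {C1, C2, C3, C5, C6, C7} → lossless.

Decomposition 3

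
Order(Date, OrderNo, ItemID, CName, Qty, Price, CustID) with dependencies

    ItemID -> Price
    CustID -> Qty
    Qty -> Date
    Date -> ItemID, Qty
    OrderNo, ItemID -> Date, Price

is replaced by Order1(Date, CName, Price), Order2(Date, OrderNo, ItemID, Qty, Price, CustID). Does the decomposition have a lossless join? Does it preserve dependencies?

Lossless test: (Date, Price)⁺ = {Date, ItemID, Qty, Price}, which is a superkey of neither fragment — lossy.
Dependency preservation: every FD's attributes lie within a single fragment, so each can be enforced locally — preserved.

lossy but dependency-preserving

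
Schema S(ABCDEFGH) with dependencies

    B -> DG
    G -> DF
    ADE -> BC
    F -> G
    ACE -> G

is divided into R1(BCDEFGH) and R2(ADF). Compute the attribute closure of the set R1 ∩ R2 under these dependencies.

R1 ∩ R2 = {DF}.
F → G applies, adding G
Closure: {DFG}.

DFG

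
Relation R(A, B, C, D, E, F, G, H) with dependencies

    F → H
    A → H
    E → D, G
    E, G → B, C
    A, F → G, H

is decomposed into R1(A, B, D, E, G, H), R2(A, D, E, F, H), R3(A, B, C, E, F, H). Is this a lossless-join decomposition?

Chase test. Columns are A, B, C, D, E, F, G, H; row i has aⱼ where attribute j ∈ Ri, else bᵢⱼ.
Initial tableau (one row per fragment):
  row 1: a1 a2 b13 a4 a5 b16 a7 a8
  row 2: a1 b22 b23 a4 a5 a6 b27 a8
  row 3: a1 a2 a3 b34 a5 a6 b37 a8
Rows 1 and 2 agree on E; apply E→D, G and equate their D, G entries.
Rows 1 and 3 agree on E; apply E→D, G and equate their D, G entries.
Rows 1 and 2 agree on E, G; apply E, G→B, C and equate their B, C entries.
Rows 1 and 3 agree on E, G; apply E, G→B, C and equate their B, C entries.
Row 2 is now all distinguished symbols — the join is lossless.

Yes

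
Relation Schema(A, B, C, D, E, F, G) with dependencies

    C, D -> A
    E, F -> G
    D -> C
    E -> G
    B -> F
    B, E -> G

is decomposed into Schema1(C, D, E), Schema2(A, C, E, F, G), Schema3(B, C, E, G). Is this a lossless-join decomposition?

Chase test. Columns are A, B, C, D, E, F, G; row i has aⱼ where attribute j ∈ Schemai, else bᵢⱼ.
Initial tableau (one row per fragment):
  row 1: b11 b12 a3 a4 a5 b16 b17
  row 2: a1 b22 a3 b24 a5 a6 a7
  row 3: b31 a2 a3 b34 a5 b36 a7
Rows 1 and 2 agree on E; apply E→G and equate their G entries.
No row becomes fully distinguished — the join is lossy.

No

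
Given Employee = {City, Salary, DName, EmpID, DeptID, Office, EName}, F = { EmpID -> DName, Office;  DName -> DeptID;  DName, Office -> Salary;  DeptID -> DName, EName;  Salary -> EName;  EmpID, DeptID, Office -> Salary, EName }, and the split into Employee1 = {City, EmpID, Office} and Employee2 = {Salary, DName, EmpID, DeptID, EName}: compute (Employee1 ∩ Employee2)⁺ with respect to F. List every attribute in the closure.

Employee1 ∩ Employee2 = {EmpID}.
EmpID → DName, Office applies, adding DName, Office
DName → DeptID applies, adding DeptID
DName, Office → Salary applies, adding Salary
DeptID → DName, EName applies, adding EName
Closure: {Salary, DName, EmpID, DeptID, Office, EName}.

Salary, DName, EmpID, DeptID, Office, EName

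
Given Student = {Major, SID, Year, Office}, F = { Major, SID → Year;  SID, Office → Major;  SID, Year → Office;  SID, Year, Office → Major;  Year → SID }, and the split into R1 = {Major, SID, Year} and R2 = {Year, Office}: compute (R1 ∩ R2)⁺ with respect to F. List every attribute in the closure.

Major, SID, Year, Office

R1 ∩ R2 = {Year}.
Year → SID applies, adding SID
SID, Year → Office applies, adding Office
SID, Year, Office → Major applies, adding Major
Closure: {Major, SID, Year, Office}.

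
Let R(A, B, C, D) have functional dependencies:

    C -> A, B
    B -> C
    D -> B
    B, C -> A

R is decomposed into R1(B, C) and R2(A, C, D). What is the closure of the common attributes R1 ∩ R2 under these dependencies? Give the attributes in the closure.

R1 ∩ R2 = {C}.
C → A, B applies, adding A, B
Closure: {A, B, C}.

A, B, C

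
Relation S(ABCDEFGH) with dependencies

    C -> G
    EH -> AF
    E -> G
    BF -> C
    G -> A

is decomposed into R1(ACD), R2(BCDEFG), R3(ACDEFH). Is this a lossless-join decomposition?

No

Chase test. Columns are ABCDEFGH; row i has aⱼ where attribute j ∈ Ri, else bᵢⱼ.
Initial tableau (one row per fragment):
  row 1: a1 b12 a3 a4 b15 b16 b17 b18
  row 2: b21 a2 a3 a4 a5 a6 a7 b28
  row 3: a1 b32 a3 a4 a5 a6 b37 a8
Rows 1 and 2 agree on C; apply C→G and equate their G entries.
Rows 1 and 3 agree on C; apply C→G and equate their G entries.
Rows 1 and 2 agree on G; apply G→A and equate their A entries.
No row becomes fully distinguished — the join is lossy.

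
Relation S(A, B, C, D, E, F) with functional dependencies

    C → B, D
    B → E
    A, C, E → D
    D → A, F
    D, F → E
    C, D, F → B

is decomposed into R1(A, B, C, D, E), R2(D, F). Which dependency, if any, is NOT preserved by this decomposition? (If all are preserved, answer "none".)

none

C → B, D lies within R1.
B → E lies within R1.
A, C, E → D lies within R1.
D → A, F: restricted closure across fragments reaches A, F.
D, F → E: restricted closure across fragments reaches E.
C, D, F → B: restricted closure across fragments reaches B.
Every dependency is enforceable on the fragments, so the decomposition is dependency-preserving.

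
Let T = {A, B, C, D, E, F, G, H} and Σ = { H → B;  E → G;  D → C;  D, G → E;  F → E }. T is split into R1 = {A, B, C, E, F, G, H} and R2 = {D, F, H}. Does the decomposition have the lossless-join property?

Common attributes: R1 ∩ R2 = {F, H}.
Closure of {F, H}: H → B applies, adding B; F → E applies, adding E; E → G applies, adding G. So (F, H)⁺ = {B, E, F, G, H}.
The closure contains neither all of R1 = {A, B, C, E, F, G, H} nor all of R2 = {D, F, H}, so the common attributes are not a superkey of either fragment. The join is lossy.

No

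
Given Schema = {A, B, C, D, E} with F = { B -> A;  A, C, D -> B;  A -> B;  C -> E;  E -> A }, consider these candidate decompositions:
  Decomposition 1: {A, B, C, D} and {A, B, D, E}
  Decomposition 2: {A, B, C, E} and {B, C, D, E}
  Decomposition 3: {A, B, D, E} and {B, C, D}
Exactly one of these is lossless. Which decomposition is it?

Decomposition 1: common = {A, B, D}, closure = {A, B, D} → lossy.
Decomposition 2: common = {B, C, E}, closure = {A, B, C, E} → lossless.
Decomposition 3: common = {B, D}, closure = {A, B, D} → lossy.

Decomposition 2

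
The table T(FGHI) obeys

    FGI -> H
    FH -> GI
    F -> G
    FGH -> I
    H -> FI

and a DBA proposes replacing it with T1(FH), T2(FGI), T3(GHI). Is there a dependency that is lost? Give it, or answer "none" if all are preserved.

Check FGI → H: no single fragment contains all of {FGHI}, and the restricted closure of {FGI} across the fragments never reaches {H}.
FH → GI is preserved.
F → G is preserved.
FGH → I is preserved.
H → FI is preserved.

FGI -> H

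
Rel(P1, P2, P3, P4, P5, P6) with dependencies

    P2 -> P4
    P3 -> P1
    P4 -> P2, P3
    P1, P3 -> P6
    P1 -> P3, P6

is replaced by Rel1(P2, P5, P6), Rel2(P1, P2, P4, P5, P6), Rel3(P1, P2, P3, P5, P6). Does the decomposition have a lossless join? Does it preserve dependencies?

Lossless test (chase): Rows 1 and 2 agree on P2; apply P2→P4 and equate their P4 entries. Rows 1 and 3 agree on P2; apply P2→P4 and equate their P4 entries. Rows 1 and 2 agree on P4; apply P4→P2, P3 and equate their P2, P3 entries. Rows 1 and 3 agree on P4; apply P4→P2, P3 and equate their P2, P3 entries. Rows 1 and 2 agree on P3; apply P3→P1 and equate their P1 entries. Row 1 is now all distinguished symbols — the join is lossless.
Dependency preservation: P4 → P2, P3 is not contained in any single fragment, but the restricted closure of its left-hand side across the fragments still reaches the right-hand side; the remaining FDs each lie inside some fragment. All dependencies are preserved.

lossless and dependency-preserving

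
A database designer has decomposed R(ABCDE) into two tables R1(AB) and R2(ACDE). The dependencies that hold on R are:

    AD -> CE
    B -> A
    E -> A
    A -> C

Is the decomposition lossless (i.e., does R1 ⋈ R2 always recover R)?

No

Common attributes: R1 ∩ R2 = {A}.
Closure of {A}: A → C applies, adding C. So (A)⁺ = {AC}.
The closure contains neither all of R1 = {AB} nor all of R2 = {ACDE}, so the common attributes are not a superkey of either fragment. The join is lossy.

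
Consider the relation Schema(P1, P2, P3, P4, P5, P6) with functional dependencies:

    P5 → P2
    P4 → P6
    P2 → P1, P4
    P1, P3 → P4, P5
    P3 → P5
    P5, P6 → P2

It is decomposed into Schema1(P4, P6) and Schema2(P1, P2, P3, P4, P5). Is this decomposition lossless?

Yes

Common attributes: Schema1 ∩ Schema2 = {P4}.
Closure of {P4}: P4 → P6 applies, adding P6. So (P4)⁺ = {P4, P6}.
This closure contains every attribute of Schema1, so Schema1 ∩ Schema2 → Schema1. The join is lossless.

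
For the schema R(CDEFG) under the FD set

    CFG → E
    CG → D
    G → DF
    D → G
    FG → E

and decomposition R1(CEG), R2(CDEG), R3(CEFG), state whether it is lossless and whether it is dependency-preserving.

lossless and dependency-preserving

Lossless test (chase): Rows 1 and 2 agree on CG; apply CG→D and equate their D entries. Rows 1 and 3 agree on CG; apply CG→D and equate their D entries. Rows 1 and 2 agree on G; apply G→DF and equate their DF entries. Rows 1 and 3 agree on G; apply G→DF and equate their DF entries. Row 1 is now all distinguished symbols — the join is lossless.
Dependency preservation: G → DF is not contained in any single fragment, but the restricted closure of its left-hand side across the fragments still reaches the right-hand side; the remaining FDs each lie inside some fragment. All dependencies are preserved.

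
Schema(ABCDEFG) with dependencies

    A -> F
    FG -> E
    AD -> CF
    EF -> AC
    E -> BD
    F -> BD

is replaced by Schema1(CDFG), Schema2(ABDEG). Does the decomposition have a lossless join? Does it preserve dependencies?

Lossless test: (DG)⁺ = {DG}, which is a superkey of neither fragment — lossy.
Dependency preservation: the restricted closure of {A} across the fragments never reaches {F}, so A → F cannot be enforced without a join — not preserved.

lossy and not dependency-preserving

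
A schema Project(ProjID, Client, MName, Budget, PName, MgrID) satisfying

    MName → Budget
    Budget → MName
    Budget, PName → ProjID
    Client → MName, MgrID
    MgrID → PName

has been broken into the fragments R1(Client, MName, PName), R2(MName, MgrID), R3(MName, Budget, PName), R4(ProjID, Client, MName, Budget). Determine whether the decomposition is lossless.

No

Chase test. Columns are ProjID, Client, MName, Budget, PName, MgrID; row i has aⱼ where attribute j ∈ Ri, else bᵢⱼ.
Initial tableau (one row per fragment):
  row 1: b11 a2 a3 b14 a5 b16
  row 2: b21 b22 a3 b24 b25 a6
  row 3: b31 b32 a3 a4 a5 b36
  row 4: a1 a2 a3 a4 b45 b46
Rows 1 and 2 agree on MName; apply MName→Budget and equate their Budget entries.
Rows 1 and 3 agree on MName; apply MName→Budget and equate their Budget entries.
Rows 1 and 3 agree on Budget, PName; apply Budget, PName→ProjID and equate their ProjID entries.
Rows 1 and 4 agree on Client; apply Client→MName, MgrID and equate their MName, MgrID entries.
Rows 1 and 4 agree on MgrID; apply MgrID→PName and equate their PName entries.
Rows 1 and 4 agree on Budget, PName; apply Budget, PName→ProjID and equate their ProjID entries.
No row becomes fully distinguished — the join is lossy.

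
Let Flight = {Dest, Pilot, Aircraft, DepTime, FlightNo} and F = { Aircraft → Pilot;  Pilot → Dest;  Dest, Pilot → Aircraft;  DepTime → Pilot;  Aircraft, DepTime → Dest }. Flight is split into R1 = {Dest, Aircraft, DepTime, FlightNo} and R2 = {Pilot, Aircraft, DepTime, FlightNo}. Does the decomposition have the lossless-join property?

Common attributes: R1 ∩ R2 = {Aircraft, DepTime, FlightNo}.
Closure of {Aircraft, DepTime, FlightNo}: Aircraft → Pilot applies, adding Pilot; Pilot → Dest applies, adding Dest. So (Aircraft, DepTime, FlightNo)⁺ = {Dest, Pilot, Aircraft, DepTime, FlightNo}.
This closure contains every attribute of R1, so R1 ∩ R2 → R1. The join is lossless.

Yes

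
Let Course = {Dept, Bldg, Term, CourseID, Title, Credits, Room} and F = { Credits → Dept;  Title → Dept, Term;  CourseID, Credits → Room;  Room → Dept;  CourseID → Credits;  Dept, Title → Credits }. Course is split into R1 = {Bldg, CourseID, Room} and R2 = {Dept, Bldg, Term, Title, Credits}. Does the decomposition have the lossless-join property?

Common attributes: R1 ∩ R2 = {Bldg}.
No dependency enlarges {Bldg}, so (Bldg)⁺ = {Bldg}.
The closure contains neither all of R1 = {Bldg, CourseID, Room} nor all of R2 = {Dept, Bldg, Term, Title, Credits}, so the common attributes are not a superkey of either fragment. The join is lossy.

No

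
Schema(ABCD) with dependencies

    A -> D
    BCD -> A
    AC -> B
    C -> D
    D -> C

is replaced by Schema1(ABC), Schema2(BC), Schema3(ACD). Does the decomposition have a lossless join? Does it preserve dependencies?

lossless and dependency-preserving

Lossless test (chase): Rows 1 and 3 agree on A; apply A→D and equate their D entries. Rows 1 and 3 agree on AC; apply AC→B and equate their B entries. Rows 1 and 2 agree on C; apply C→D and equate their D entries. Rows 1 and 2 agree on BCD; apply BCD→A and equate their A entries. Row 1 is now all distinguished symbols — the join is lossless.
Dependency preservation: BCD → A is not contained in any single fragment, but the restricted closure of its left-hand side across the fragments still reaches the right-hand side; the remaining FDs each lie inside some fragment. All dependencies are preserved.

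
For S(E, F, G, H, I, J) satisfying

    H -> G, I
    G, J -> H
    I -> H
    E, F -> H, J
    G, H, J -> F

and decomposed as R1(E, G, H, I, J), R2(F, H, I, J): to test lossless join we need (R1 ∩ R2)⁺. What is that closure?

R1 ∩ R2 = {H, I, J}.
H → G, I applies, adding G
G, H, J → F applies, adding F
Closure: {F, G, H, I, J}.

F, G, H, I, J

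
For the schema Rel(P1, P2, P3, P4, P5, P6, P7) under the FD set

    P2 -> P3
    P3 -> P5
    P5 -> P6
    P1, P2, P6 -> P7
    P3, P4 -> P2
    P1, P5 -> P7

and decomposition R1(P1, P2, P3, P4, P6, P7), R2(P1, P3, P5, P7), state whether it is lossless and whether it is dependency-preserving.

lossless but not dependency-preserving

Lossless test: (P1, P3, P7)⁺ = {P1, P3, P5, P6, P7}, which contains all of one fragment — lossless.
Dependency preservation: the restricted closure of {P5} across the fragments never reaches {P6}, so P5 → P6 cannot be enforced without a join — not preserved.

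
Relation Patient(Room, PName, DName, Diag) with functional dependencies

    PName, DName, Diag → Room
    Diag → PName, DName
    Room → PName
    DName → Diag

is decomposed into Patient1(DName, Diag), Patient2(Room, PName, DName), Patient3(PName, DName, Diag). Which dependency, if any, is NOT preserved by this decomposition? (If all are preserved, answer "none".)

PName, DName, Diag → Room: restricted closure across fragments reaches Room.
Diag → PName, DName lies within Patient3.
Room → PName lies within Patient2.
DName → Diag lies within Patient1.
Every dependency is enforceable on the fragments, so the decomposition is dependency-preserving.

none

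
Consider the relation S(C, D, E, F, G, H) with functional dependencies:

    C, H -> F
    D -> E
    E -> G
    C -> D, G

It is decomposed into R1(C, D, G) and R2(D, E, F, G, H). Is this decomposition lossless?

No

Common attributes: R1 ∩ R2 = {D, G}.
Closure of {D, G}: D → E applies, adding E. So (D, G)⁺ = {D, E, G}.
The closure contains neither all of R1 = {C, D, G} nor all of R2 = {D, E, F, G, H}, so the common attributes are not a superkey of either fragment. The join is lossy.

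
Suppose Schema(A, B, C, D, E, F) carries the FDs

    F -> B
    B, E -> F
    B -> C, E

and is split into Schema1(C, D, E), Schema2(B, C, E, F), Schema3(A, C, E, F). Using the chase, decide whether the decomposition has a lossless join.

Chase test. Columns are A, B, C, D, E, F; row i has aⱼ where attribute j ∈ Schemai, else bᵢⱼ.
Initial tableau (one row per fragment):
  row 1: b11 b12 a3 a4 a5 b16
  row 2: b21 a2 a3 b24 a5 a6
  row 3: a1 b32 a3 b34 a5 a6
Rows 2 and 3 agree on F; apply F→B and equate their B entries.
No row becomes fully distinguished — the join is lossy.

No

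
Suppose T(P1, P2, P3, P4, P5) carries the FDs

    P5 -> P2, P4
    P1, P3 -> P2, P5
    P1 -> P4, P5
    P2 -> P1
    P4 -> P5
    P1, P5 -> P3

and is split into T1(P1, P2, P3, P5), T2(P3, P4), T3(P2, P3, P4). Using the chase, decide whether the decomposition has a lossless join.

Chase test. Columns are P1, P2, P3, P4, P5; row i has aⱼ where attribute j ∈ Ti, else bᵢⱼ.
Initial tableau (one row per fragment):
  row 1: a1 a2 a3 b14 a5
  row 2: b21 b22 a3 a4 b25
  row 3: b31 a2 a3 a4 b35
Rows 1 and 3 agree on P2; apply P2→P1 and equate their P1 entries.
Rows 2 and 3 agree on P4; apply P4→P5 and equate their P5 entries.
Rows 2 and 3 agree on P5; apply P5→P2, P4 and equate their P2, P4 entries.
Rows 1 and 3 agree on P1, P3; apply P1, P3→P2, P5 and equate their P2, P5 entries.
Rows 1 and 3 agree on P1; apply P1→P4, P5 and equate their P4, P5 entries.
Rows 1 and 2 agree on P2; apply P2→P1 and equate their P1 entries.
Row 1 is now all distinguished symbols — the join is lossless.

Yes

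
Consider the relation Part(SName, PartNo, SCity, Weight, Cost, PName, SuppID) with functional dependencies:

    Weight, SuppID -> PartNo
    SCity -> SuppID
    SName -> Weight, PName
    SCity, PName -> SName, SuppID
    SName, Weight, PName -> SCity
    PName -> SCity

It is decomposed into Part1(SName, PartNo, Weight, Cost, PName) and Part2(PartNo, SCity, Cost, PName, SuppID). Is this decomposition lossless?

Yes

Common attributes: Part1 ∩ Part2 = {PartNo, Cost, PName}.
Closure of {PartNo, Cost, PName}: PName → SCity applies, adding SCity; SCity → SuppID applies, adding SuppID; SCity, PName → SName, SuppID applies, adding SName; SName → Weight, PName applies, adding Weight. So (PartNo, Cost, PName)⁺ = {SName, PartNo, SCity, Weight, Cost, PName, SuppID}.
This closure contains every attribute of Part1, so Part1 ∩ Part2 → Part1. The join is lossless.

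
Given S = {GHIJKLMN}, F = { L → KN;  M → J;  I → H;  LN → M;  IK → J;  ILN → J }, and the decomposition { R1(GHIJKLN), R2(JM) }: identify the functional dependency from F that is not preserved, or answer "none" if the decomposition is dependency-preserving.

LN → M

Check LN → M: no single fragment contains all of {LMN}, and the restricted closure of {LN} across the fragments never reaches {M}.
L → KN is preserved.
M → J is preserved.
I → H is preserved.
IK → J is preserved.
ILN → J is preserved.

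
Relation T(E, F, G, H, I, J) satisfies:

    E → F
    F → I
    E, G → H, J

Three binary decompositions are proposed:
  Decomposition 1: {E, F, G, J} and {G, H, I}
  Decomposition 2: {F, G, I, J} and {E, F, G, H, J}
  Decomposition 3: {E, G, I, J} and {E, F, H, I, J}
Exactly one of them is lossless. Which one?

Decomposition 1: common = {G}, closure = {G} → lossy.
Decomposition 2: common = {F, G, J}, closure = {F, G, I, J} → lossless.
Decomposition 3: common = {E, I, J}, closure = {E, F, I, J} → lossy.

Decomposition 2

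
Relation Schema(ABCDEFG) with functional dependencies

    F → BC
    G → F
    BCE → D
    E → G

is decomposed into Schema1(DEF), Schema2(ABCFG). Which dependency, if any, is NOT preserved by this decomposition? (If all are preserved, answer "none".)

Check E → G: no single fragment contains all of {EG}, and the restricted closure of {E} across the fragments never reaches {G}.
F → BC is preserved.
G → F is preserved.
BCE → D is preserved.

E → G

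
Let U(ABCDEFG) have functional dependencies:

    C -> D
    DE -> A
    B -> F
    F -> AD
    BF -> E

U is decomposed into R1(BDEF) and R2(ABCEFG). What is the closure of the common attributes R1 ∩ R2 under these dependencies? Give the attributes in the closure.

R1 ∩ R2 = {BEF}.
F → AD applies, adding AD
Closure: {ABDEF}.

ABDEF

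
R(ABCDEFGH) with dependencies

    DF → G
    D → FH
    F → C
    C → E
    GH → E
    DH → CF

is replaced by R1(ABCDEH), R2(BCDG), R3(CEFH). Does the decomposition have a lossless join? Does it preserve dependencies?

Lossless test (chase): Rows 1 and 2 agree on D; apply D→FH and equate their FH entries. Rows 1 and 2 agree on C; apply C→E and equate their E entries. Rows 1 and 2 agree on DF; apply DF→G and equate their G entries. No row becomes fully distinguished — the join is lossy.
Dependency preservation: the restricted closure of {D} across the fragments never reaches {FH}, so D → FH cannot be enforced without a join — not preserved.

lossy and not dependency-preserving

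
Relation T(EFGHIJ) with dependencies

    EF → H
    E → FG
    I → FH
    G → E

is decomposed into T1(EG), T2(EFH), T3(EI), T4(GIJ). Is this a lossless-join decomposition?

Chase test. Columns are EFGHIJ; row i has aⱼ where attribute j ∈ Ti, else bᵢⱼ.
Initial tableau (one row per fragment):
  row 1: a1 b12 a3 b14 b15 b16
  row 2: a1 a2 b23 a4 b25 b26
  row 3: a1 b32 b33 b34 a5 b36
  row 4: b41 b42 a3 b44 a5 a6
Rows 1 and 2 agree on E; apply E→FG and equate their FG entries.
Rows 1 and 3 agree on E; apply E→FG and equate their FG entries.
Rows 3 and 4 agree on I; apply I→FH and equate their FH entries.
Rows 1 and 4 agree on G; apply G→E and equate their E entries.
Rows 1 and 2 agree on EF; apply EF→H and equate their H entries.
Rows 1 and 3 agree on EF; apply EF→H and equate their H entries.
Row 4 is now all distinguished symbols — the join is lossless.

Yes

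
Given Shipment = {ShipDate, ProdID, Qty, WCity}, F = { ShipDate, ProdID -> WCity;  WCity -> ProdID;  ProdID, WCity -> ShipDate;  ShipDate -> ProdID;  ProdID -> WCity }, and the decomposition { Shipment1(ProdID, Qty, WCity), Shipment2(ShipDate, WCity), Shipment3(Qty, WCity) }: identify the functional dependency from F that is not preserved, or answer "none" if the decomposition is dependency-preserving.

none

ShipDate, ProdID → WCity: restricted closure across fragments reaches WCity.
WCity → ProdID lies within Shipment1.
ProdID, WCity → ShipDate: restricted closure across fragments reaches ShipDate.
ShipDate → ProdID: restricted closure across fragments reaches ProdID.
ProdID → WCity lies within Shipment1.
Every dependency is enforceable on the fragments, so the decomposition is dependency-preserving.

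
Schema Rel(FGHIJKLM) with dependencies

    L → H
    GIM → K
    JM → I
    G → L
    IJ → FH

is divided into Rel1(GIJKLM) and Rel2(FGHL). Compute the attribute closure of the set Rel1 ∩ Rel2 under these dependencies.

GHL

Rel1 ∩ Rel2 = {GL}.
L → H applies, adding H
Closure: {GHL}.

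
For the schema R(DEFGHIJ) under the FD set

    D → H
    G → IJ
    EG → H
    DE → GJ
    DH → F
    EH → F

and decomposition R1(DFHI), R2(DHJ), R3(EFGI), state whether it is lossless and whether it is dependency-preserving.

Lossless test (chase): Rows 1 and 2 agree on DH; apply DH→F and equate their F entries. No row becomes fully distinguished — the join is lossy.
Dependency preservation: the restricted closure of {G} across the fragments never reaches {IJ}, so G → IJ cannot be enforced without a join — not preserved.

lossy and not dependency-preserving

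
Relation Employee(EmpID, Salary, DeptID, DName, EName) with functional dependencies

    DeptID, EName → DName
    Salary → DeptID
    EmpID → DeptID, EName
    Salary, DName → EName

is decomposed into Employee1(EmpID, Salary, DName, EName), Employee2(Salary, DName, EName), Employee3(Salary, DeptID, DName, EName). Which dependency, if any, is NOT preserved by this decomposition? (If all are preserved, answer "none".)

EmpID → DeptID, EName

Check EmpID → DeptID, EName: no single fragment contains all of {EmpID, DeptID, EName}, and the restricted closure of {EmpID} across the fragments never reaches {DeptID, EName}.
DeptID, EName → DName is preserved.
Salary → DeptID is preserved.
Salary, DName → EName is preserved.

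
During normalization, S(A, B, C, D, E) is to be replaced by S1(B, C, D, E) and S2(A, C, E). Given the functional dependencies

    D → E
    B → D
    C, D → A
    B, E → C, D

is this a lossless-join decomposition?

Common attributes: S1 ∩ S2 = {C, E}.
No dependency enlarges {C, E}, so (C, E)⁺ = {C, E}.
The closure contains neither all of S1 = {B, C, D, E} nor all of S2 = {A, C, E}, so the common attributes are not a superkey of either fragment. The join is lossy.

No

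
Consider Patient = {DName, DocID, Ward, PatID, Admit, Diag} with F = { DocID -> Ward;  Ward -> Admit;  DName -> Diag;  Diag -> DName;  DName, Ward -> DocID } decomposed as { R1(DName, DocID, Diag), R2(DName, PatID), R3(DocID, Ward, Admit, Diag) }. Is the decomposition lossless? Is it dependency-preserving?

lossy but dependency-preserving

Lossless test (chase): Rows 1 and 3 agree on DocID; apply DocID→Ward and equate their Ward entries. Rows 1 and 3 agree on Ward; apply Ward→Admit and equate their Admit entries. Rows 1 and 2 agree on DName; apply DName→Diag and equate their Diag entries. Rows 1 and 3 agree on Diag; apply Diag→DName and equate their DName entries. No row becomes fully distinguished — the join is lossy.
Dependency preservation: DName, Ward → DocID is not contained in any single fragment, but the restricted closure of its left-hand side across the fragments still reaches the right-hand side; the remaining FDs each lie inside some fragment. All dependencies are preserved.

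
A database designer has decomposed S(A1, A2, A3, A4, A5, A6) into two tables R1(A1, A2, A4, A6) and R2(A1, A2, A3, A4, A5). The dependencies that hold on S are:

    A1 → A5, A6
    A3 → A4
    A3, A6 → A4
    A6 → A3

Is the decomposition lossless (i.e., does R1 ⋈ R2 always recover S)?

Common attributes: R1 ∩ R2 = {A1, A2, A4}.
Closure of {A1, A2, A4}: A1 → A5, A6 applies, adding A5, A6; A6 → A3 applies, adding A3. So (A1, A2, A4)⁺ = {A1, A2, A3, A4, A5, A6}.
This closure contains every attribute of R1, so R1 ∩ R2 → R1. The join is lossless.

Yes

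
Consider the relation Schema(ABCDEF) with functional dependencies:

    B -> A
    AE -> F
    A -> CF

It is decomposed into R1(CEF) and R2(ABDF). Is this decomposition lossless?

Common attributes: R1 ∩ R2 = {F}.
No dependency enlarges {F}, so (F)⁺ = {F}.
The closure contains neither all of R1 = {CEF} nor all of R2 = {ABDF}, so the common attributes are not a superkey of either fragment. The join is lossy.

No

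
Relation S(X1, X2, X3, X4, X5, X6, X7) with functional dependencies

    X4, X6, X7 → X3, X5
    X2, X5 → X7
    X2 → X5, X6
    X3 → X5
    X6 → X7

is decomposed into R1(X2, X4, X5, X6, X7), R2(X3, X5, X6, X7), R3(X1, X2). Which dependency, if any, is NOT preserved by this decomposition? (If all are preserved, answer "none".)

X4, X6, X7 → X3, X5

Check X4, X6, X7 → X3, X5: no single fragment contains all of {X3, X4, X5, X6, X7}, and the restricted closure of {X4, X6, X7} across the fragments never reaches {X3, X5}.
X2, X5 → X7 is preserved.
X2 → X5, X6 is preserved.
X3 → X5 is preserved.
X6 → X7 is preserved.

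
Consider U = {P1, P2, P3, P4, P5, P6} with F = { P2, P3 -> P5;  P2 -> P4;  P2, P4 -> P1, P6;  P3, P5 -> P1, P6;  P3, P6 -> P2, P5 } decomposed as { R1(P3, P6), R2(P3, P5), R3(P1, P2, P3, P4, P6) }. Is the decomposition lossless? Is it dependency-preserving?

lossy and not dependency-preserving

Lossless test (chase): Rows 1 and 3 agree on P3, P6; apply P3, P6→P2, P5 and equate their P2, P5 entries. Rows 1 and 3 agree on P2; apply P2→P4 and equate their P4 entries. Rows 1 and 3 agree on P2, P4; apply P2, P4→P1, P6 and equate their P1, P6 entries. No row becomes fully distinguished — the join is lossy.
Dependency preservation: the restricted closure of {P2, P3} across the fragments never reaches {P5}, so P2, P3 → P5 cannot be enforced without a join — not preserved.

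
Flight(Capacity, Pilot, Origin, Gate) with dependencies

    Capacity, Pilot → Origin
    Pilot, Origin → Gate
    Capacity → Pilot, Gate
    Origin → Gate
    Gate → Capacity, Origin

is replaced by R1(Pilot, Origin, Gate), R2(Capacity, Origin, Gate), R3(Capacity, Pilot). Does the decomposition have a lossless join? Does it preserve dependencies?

lossless and dependency-preserving

Lossless test (chase): Rows 2 and 3 agree on Capacity; apply Capacity→Pilot, Gate and equate their Pilot, Gate entries. Rows 1 and 2 agree on Gate; apply Gate→Capacity, Origin and equate their Capacity, Origin entries. Rows 1 and 3 agree on Gate; apply Gate→Capacity, Origin and equate their Capacity, Origin entries. Row 1 is now all distinguished symbols — the join is lossless.
Dependency preservation: Capacity, Pilot → Origin; Capacity → Pilot, Gate are not contained in any single fragment, but the restricted closure of each left-hand side across the fragments still reaches the right-hand side; the remaining FDs each lie inside some fragment. All dependencies are preserved.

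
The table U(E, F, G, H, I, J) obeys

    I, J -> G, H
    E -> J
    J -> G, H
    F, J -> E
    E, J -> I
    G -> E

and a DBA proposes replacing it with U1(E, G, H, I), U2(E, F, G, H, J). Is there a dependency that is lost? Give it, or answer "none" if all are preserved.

I, J → G, H: restricted closure across fragments reaches G, H.
E → J lies within U2.
J → G, H lies within U2.
F, J → E lies within U2.
E, J → I: restricted closure across fragments reaches I.
G → E lies within U1.
Every dependency is enforceable on the fragments, so the decomposition is dependency-preserving.

none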